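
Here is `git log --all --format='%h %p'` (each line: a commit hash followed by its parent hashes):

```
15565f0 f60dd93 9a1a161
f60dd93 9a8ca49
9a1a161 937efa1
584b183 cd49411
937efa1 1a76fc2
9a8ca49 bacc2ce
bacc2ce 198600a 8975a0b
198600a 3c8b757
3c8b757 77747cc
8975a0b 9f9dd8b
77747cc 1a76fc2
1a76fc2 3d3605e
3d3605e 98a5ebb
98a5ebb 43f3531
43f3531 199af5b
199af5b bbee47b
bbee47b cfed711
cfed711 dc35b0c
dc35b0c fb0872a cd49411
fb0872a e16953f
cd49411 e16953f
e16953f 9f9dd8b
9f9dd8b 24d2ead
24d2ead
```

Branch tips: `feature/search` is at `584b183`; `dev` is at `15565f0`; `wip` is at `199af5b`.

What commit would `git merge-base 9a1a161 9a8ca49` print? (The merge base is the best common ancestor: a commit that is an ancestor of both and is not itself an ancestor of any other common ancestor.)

1a76fc2

Ancestors of 9a1a161: {199af5b, 1a76fc2, 24d2ead, 3d3605e, 43f3531, 937efa1, 98a5ebb, 9a1a161, 9f9dd8b, bbee47b, cd49411, cfed711, dc35b0c, e16953f, fb0872a}.
Ancestors of 9a8ca49: {198600a, 199af5b, 1a76fc2, 24d2ead, 3c8b757, 3d3605e, 43f3531, 77747cc, 8975a0b, 98a5ebb, 9a8ca49, 9f9dd8b, bacc2ce, bbee47b, cd49411, cfed711, dc35b0c, e16953f, fb0872a}.
Common ancestors: {199af5b, 1a76fc2, 24d2ead, 3d3605e, 43f3531, 98a5ebb, 9f9dd8b, bbee47b, cd49411, cfed711, dc35b0c, e16953f, fb0872a}.
Among these, 1a76fc2 is not an ancestor of any other common ancestor — it is the merge base.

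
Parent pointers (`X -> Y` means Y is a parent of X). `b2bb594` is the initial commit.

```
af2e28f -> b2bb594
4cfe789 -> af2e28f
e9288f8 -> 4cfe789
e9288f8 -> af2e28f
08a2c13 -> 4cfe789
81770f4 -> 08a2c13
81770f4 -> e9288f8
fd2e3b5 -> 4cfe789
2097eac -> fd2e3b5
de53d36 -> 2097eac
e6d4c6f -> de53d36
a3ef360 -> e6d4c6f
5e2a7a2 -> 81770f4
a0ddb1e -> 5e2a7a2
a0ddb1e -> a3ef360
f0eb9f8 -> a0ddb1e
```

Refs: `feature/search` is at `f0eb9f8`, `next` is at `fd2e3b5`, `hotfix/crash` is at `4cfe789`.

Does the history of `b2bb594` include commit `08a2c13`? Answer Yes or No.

Ancestors of b2bb594: {b2bb594}.
08a2c13 is not in that set, so it is not an ancestor of b2bb594.

No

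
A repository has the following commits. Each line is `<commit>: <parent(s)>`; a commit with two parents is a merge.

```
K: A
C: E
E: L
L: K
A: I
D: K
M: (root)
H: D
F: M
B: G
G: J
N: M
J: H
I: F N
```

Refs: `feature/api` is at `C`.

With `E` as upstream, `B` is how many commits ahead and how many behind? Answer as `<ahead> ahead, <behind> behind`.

5 ahead, 2 behind

Reachable from B: {A, B, D, F, G, H, I, J, K, M, N}.
Reachable from E: {A, E, F, I, K, L, M, N}.
Only in B's history (ahead): {B, D, G, H, J} — 5.
Only in E's history (behind): {E, L} — 2.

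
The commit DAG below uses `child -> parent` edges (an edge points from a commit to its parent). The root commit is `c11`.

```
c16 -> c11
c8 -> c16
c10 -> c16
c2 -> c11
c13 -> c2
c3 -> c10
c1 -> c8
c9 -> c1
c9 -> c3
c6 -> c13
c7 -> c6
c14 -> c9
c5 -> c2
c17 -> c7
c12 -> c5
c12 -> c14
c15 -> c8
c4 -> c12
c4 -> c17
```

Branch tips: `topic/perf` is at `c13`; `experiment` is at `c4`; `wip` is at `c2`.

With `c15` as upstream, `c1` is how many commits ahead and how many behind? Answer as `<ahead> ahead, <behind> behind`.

Reachable from c1: {c1, c11, c16, c8}.
Reachable from c15: {c11, c15, c16, c8}.
Only in c1's history (ahead): {c1} — 1.
Only in c15's history (behind): {c15} — 1.

1 ahead, 1 behind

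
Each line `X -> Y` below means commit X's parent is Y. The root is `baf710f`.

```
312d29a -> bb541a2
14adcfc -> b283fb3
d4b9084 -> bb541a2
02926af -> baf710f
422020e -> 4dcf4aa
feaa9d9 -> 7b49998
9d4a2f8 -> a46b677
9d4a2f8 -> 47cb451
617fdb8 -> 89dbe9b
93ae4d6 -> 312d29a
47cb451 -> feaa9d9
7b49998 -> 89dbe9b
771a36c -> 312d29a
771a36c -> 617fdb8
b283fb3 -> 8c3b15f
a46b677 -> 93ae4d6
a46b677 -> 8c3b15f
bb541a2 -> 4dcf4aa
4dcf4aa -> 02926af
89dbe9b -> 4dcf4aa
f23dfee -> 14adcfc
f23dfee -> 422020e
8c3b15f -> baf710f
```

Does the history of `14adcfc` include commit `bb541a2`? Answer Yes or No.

No

Ancestors of 14adcfc: {14adcfc, 8c3b15f, b283fb3, baf710f}.
bb541a2 is not in that set, so it is not an ancestor of 14adcfc.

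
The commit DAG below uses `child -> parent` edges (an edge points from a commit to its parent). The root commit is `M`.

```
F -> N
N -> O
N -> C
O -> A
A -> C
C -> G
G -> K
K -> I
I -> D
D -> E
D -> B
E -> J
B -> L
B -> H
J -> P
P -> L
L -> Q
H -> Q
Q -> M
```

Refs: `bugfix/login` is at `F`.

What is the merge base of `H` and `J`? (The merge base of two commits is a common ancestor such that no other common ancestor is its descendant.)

Q

Ancestors of H: {H, M, Q}.
Ancestors of J: {J, L, M, P, Q}.
Common ancestors: {M, Q}.
Among these, Q is not an ancestor of any other common ancestor — it is the merge base.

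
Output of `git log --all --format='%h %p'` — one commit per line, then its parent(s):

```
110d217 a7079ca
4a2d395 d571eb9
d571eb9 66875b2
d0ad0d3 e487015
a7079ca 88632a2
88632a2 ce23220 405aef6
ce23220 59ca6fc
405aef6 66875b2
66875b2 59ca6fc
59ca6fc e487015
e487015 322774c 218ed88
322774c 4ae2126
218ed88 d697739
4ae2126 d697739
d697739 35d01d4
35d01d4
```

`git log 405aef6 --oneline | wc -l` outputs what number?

9

Walking parent pointers from 405aef6: reachable set = {218ed88, 322774c, 35d01d4, 405aef6, 4ae2126, 59ca6fc, 66875b2, d697739, e487015}.
That is 9 commits.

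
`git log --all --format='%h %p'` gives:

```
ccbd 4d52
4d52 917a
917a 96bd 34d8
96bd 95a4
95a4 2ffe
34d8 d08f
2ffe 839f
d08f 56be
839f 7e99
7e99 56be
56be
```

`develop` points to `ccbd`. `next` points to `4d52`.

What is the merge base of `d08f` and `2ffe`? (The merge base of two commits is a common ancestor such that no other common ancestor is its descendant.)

Ancestors of d08f: {56be, d08f}.
Ancestors of 2ffe: {2ffe, 56be, 7e99, 839f}.
Common ancestors: {56be}.
The only common ancestor is 56be, so it is the merge base.

56be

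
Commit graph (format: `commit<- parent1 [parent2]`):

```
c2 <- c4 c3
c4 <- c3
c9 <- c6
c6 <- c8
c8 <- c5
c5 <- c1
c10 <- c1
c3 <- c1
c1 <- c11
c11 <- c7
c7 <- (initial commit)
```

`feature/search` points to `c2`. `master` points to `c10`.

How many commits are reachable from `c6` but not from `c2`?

Reachable from c6: {c1, c11, c5, c6, c7, c8}.
Reachable from c2: {c1, c11, c2, c3, c4, c7}.
In c6's history but not c2's: {c5, c6, c8} — 3 commits.

3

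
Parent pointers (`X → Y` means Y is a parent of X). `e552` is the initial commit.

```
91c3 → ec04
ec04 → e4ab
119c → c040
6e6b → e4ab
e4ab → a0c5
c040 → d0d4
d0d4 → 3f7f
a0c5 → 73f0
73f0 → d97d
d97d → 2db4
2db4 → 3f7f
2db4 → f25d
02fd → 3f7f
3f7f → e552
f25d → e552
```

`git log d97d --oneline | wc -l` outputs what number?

Walking parent pointers from d97d: reachable set = {2db4, 3f7f, d97d, e552, f25d}.
That is 5 commits.

5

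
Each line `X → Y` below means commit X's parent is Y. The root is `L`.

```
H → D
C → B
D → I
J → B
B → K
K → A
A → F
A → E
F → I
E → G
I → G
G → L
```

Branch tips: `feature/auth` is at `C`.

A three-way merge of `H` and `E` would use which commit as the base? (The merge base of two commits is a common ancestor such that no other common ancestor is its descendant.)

Ancestors of H: {D, G, H, I, L}.
Ancestors of E: {E, G, L}.
Common ancestors: {G, L}.
Among these, G is not an ancestor of any other common ancestor — it is the merge base.

G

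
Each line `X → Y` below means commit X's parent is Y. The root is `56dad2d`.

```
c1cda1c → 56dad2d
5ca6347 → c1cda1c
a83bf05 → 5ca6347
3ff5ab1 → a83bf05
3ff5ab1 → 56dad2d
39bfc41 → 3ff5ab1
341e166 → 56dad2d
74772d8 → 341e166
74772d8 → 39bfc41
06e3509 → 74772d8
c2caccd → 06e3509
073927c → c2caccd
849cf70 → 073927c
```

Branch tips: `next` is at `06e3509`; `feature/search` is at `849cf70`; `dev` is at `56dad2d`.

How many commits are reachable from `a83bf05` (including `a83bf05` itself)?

Walking parent pointers from a83bf05: reachable set = {56dad2d, 5ca6347, a83bf05, c1cda1c}.
That is 4 commits.

4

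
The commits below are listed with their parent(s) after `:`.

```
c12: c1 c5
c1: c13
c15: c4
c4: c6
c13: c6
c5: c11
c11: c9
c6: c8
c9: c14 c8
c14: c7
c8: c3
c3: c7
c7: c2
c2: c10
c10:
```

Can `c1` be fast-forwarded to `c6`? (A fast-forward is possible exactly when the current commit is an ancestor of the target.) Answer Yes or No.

A fast-forward from c1 to c6 is possible iff c1 is an ancestor of c6.
Ancestors of c6: {c10, c2, c3, c6, c7, c8}.
c1 is not among them, so fast-forward is not possible.

No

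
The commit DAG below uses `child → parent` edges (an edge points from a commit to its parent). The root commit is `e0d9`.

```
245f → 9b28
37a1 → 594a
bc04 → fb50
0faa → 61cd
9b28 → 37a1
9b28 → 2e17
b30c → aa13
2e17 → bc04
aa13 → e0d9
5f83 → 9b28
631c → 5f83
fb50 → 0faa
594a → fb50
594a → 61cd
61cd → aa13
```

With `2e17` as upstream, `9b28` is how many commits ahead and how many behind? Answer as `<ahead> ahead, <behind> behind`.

3 ahead, 0 behind

Reachable from 9b28: {0faa, 2e17, 37a1, 594a, 61cd, 9b28, aa13, bc04, e0d9, fb50}.
Reachable from 2e17: {0faa, 2e17, 61cd, aa13, bc04, e0d9, fb50}.
Only in 9b28's history (ahead): {37a1, 594a, 9b28} — 3.
Only in 2e17's history (behind): {} — 0.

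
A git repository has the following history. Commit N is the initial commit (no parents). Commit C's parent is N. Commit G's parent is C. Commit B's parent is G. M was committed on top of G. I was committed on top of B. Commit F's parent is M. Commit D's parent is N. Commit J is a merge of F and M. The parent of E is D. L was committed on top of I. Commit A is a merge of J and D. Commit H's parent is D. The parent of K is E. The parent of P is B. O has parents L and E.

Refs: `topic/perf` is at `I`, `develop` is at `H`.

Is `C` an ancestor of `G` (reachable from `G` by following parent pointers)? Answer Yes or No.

Yes

Ancestors of G (commits reachable by following parents): {C, G, N}.
C is in that set, so it is an ancestor of G.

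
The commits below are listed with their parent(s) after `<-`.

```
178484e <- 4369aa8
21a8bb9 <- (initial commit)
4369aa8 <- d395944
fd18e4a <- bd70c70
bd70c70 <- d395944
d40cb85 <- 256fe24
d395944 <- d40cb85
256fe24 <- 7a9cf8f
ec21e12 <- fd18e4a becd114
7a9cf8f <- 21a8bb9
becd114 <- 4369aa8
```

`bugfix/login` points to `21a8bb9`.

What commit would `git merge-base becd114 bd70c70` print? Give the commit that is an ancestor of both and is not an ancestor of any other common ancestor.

Ancestors of becd114: {21a8bb9, 256fe24, 4369aa8, 7a9cf8f, becd114, d395944, d40cb85}.
Ancestors of bd70c70: {21a8bb9, 256fe24, 7a9cf8f, bd70c70, d395944, d40cb85}.
Common ancestors: {21a8bb9, 256fe24, 7a9cf8f, d395944, d40cb85}.
Among these, d395944 is not an ancestor of any other common ancestor — it is the merge base.

d395944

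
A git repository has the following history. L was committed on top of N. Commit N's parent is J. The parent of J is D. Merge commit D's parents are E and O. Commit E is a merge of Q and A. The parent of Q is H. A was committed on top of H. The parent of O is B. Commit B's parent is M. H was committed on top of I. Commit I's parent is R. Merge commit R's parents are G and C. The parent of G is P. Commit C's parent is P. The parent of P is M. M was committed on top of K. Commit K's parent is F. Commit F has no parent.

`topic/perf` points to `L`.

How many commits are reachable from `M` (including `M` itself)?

3

Walking parent pointers from M: reachable set = {F, K, M}.
That is 3 commits.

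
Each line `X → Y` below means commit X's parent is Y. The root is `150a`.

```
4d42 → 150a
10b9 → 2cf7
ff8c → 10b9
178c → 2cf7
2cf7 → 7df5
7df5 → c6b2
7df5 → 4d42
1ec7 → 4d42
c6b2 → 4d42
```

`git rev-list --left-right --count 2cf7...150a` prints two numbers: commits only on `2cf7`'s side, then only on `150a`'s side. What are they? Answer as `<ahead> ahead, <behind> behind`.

Reachable from 2cf7: {150a, 2cf7, 4d42, 7df5, c6b2}.
Reachable from 150a: {150a}.
Only in 2cf7's history (ahead): {2cf7, 4d42, 7df5, c6b2} — 4.
Only in 150a's history (behind): {} — 0.

4 ahead, 0 behind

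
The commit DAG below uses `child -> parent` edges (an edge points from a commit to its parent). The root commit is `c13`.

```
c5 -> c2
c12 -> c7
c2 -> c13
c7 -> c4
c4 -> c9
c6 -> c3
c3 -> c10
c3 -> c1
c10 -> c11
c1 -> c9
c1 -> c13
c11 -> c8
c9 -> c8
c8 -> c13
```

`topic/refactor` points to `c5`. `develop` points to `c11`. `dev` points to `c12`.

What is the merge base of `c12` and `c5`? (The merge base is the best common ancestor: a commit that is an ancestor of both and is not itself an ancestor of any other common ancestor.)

c13

Ancestors of c12: {c12, c13, c4, c7, c8, c9}.
Ancestors of c5: {c13, c2, c5}.
Common ancestors: {c13}.
The only common ancestor is c13, so it is the merge base.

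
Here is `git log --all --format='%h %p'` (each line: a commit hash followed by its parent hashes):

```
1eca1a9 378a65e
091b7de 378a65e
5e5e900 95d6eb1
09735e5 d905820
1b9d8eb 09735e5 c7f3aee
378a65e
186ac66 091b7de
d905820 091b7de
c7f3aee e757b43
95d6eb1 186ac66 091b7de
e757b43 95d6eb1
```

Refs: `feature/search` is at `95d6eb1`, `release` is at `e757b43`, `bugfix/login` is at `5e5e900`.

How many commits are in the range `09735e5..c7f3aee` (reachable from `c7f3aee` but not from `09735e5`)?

Reachable from c7f3aee: {091b7de, 186ac66, 378a65e, 95d6eb1, c7f3aee, e757b43}.
Reachable from 09735e5: {091b7de, 09735e5, 378a65e, d905820}.
In c7f3aee's history but not 09735e5's: {186ac66, 95d6eb1, c7f3aee, e757b43} — 4 commits.

4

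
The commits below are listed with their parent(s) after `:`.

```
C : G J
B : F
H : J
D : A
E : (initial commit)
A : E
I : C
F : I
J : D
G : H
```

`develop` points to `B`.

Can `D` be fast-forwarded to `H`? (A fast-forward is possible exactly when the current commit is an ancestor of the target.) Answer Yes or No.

A fast-forward from D to H is possible iff D is an ancestor of H.
Ancestors of H: {A, D, E, H, J}.
D is among them, so fast-forward is possible.

Yes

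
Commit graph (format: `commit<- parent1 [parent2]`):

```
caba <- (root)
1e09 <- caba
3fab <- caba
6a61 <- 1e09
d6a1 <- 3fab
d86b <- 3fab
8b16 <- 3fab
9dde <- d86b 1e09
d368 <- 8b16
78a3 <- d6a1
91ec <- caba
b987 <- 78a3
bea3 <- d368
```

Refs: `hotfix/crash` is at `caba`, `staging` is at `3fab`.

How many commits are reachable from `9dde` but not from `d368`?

Reachable from 9dde: {1e09, 3fab, 9dde, caba, d86b}.
Reachable from d368: {3fab, 8b16, caba, d368}.
In 9dde's history but not d368's: {1e09, 9dde, d86b} — 3 commits.

3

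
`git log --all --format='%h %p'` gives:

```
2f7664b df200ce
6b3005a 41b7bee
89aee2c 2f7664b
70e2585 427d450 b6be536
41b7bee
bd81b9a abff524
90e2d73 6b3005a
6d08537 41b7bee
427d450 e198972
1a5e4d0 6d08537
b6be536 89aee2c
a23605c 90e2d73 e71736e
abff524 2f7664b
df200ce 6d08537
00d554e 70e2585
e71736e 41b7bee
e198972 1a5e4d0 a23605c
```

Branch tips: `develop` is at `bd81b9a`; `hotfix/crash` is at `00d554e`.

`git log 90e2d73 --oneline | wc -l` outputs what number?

Walking parent pointers from 90e2d73: reachable set = {41b7bee, 6b3005a, 90e2d73}.
That is 3 commits.

3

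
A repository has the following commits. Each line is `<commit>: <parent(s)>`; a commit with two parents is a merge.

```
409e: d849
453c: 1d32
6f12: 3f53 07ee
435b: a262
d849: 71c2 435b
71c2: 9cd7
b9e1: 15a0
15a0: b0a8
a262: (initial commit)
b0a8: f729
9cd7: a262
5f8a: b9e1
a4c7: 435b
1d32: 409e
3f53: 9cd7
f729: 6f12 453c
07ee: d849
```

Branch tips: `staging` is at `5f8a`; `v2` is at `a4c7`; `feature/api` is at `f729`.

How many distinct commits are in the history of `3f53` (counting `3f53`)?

Walking parent pointers from 3f53: reachable set = {3f53, 9cd7, a262}.
That is 3 commits.

3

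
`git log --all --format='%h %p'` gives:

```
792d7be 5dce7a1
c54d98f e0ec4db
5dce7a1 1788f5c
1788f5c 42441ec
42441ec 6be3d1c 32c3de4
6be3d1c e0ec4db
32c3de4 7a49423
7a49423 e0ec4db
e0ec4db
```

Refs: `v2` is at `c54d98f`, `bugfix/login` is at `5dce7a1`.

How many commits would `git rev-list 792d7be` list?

8

Walking parent pointers from 792d7be: reachable set = {1788f5c, 32c3de4, 42441ec, 5dce7a1, 6be3d1c, 792d7be, 7a49423, e0ec4db}.
That is 8 commits.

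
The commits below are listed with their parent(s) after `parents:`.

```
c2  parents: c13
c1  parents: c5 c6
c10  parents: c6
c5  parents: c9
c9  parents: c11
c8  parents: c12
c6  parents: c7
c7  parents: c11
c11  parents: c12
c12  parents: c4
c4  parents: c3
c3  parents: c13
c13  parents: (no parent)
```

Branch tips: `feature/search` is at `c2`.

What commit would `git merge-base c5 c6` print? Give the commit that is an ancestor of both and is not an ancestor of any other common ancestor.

Ancestors of c5: {c11, c12, c13, c3, c4, c5, c9}.
Ancestors of c6: {c11, c12, c13, c3, c4, c6, c7}.
Common ancestors: {c11, c12, c13, c3, c4}.
Among these, c11 is not an ancestor of any other common ancestor — it is the merge base.

c11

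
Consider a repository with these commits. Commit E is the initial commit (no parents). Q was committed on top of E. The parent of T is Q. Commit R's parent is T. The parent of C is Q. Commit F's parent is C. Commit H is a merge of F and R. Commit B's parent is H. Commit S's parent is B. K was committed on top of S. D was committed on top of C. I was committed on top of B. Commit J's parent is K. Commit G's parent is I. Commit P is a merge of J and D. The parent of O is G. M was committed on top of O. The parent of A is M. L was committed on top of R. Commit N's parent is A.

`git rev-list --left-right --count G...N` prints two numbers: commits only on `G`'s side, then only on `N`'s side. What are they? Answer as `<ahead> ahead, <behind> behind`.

0 ahead, 4 behind

Reachable from G: {B, C, E, F, G, H, I, Q, R, T}.
Reachable from N: {A, B, C, E, F, G, H, I, M, N, O, Q, R, T}.
Only in G's history (ahead): {} — 0.
Only in N's history (behind): {A, M, N, O} — 4.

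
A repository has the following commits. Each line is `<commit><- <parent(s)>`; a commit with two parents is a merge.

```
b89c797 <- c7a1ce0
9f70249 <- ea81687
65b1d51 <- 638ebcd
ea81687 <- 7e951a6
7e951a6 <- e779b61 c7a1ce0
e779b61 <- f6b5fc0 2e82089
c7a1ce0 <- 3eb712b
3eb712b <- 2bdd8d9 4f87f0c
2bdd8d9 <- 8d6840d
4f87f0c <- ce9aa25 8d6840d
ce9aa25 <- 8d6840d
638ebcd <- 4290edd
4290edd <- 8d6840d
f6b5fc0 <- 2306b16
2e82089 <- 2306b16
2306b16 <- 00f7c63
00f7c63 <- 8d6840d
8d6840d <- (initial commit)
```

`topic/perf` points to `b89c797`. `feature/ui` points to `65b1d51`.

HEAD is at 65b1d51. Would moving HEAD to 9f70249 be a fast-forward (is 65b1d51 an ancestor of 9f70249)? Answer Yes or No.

A fast-forward from 65b1d51 to 9f70249 is possible iff 65b1d51 is an ancestor of 9f70249.
Ancestors of 9f70249: {00f7c63, 2306b16, 2bdd8d9, 2e82089, 3eb712b, 4f87f0c, 7e951a6, 8d6840d, 9f70249, c7a1ce0, ce9aa25, e779b61, ea81687, f6b5fc0}.
65b1d51 is not among them, so fast-forward is not possible.

No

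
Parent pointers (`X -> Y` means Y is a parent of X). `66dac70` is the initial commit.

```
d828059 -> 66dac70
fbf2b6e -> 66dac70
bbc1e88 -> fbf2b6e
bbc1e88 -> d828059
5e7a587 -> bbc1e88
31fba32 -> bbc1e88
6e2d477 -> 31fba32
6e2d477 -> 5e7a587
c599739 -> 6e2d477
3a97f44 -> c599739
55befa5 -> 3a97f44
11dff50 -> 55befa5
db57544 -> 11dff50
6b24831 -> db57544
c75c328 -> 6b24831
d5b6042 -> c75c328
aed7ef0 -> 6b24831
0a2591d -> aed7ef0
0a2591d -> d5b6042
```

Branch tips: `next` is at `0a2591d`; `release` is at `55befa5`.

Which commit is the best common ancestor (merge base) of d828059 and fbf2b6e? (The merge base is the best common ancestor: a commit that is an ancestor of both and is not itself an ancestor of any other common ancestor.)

66dac70

Ancestors of d828059: {66dac70, d828059}.
Ancestors of fbf2b6e: {66dac70, fbf2b6e}.
Common ancestors: {66dac70}.
The only common ancestor is 66dac70, so it is the merge base.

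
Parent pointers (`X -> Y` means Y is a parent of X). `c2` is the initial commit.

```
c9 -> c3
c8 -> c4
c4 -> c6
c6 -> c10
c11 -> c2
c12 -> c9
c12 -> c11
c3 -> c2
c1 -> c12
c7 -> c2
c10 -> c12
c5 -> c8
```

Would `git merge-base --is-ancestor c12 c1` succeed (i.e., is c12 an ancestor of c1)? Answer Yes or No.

Ancestors of c1 (commits reachable by following parents): {c1, c11, c12, c2, c3, c9}.
c12 is in that set, so it is an ancestor of c1.

Yes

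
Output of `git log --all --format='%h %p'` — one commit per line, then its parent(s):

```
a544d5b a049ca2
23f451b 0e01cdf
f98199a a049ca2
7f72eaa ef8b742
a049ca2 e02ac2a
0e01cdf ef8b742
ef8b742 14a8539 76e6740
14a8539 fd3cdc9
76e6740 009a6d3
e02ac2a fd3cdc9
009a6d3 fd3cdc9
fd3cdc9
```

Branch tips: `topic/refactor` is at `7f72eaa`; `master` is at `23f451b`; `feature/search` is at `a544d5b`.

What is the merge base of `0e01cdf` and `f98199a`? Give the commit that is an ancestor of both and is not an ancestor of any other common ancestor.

Ancestors of 0e01cdf: {009a6d3, 0e01cdf, 14a8539, 76e6740, ef8b742, fd3cdc9}.
Ancestors of f98199a: {a049ca2, e02ac2a, f98199a, fd3cdc9}.
Common ancestors: {fd3cdc9}.
The only common ancestor is fd3cdc9, so it is the merge base.

fd3cdc9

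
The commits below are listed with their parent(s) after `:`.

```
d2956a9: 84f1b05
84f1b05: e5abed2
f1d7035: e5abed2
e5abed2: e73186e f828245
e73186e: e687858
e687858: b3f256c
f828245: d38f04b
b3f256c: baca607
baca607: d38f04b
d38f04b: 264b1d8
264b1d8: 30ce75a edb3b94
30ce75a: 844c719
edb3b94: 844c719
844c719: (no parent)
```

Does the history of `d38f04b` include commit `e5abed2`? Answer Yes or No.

Ancestors of d38f04b: {264b1d8, 30ce75a, 844c719, d38f04b, edb3b94}.
e5abed2 is not in that set, so it is not an ancestor of d38f04b.

No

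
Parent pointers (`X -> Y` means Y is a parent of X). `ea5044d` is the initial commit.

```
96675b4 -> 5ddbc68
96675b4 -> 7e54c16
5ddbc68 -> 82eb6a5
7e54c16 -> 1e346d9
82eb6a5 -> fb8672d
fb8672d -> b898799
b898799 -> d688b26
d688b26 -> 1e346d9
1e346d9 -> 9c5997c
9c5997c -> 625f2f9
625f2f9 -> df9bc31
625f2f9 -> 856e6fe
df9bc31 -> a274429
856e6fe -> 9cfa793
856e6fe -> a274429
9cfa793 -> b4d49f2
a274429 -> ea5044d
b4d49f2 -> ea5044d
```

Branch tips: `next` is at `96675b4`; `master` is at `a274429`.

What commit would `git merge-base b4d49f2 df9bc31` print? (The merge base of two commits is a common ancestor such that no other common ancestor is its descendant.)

ea5044d

Ancestors of b4d49f2: {b4d49f2, ea5044d}.
Ancestors of df9bc31: {a274429, df9bc31, ea5044d}.
Common ancestors: {ea5044d}.
The only common ancestor is ea5044d, so it is the merge base.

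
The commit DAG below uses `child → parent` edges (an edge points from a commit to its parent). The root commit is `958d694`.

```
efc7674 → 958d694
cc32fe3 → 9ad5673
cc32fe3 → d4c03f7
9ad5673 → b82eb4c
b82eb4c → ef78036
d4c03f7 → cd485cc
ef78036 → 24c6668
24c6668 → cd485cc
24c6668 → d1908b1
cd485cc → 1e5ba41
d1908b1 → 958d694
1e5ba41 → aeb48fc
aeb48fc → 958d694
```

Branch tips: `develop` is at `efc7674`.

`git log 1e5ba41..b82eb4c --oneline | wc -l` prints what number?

5

Reachable from b82eb4c: {1e5ba41, 24c6668, 958d694, aeb48fc, b82eb4c, cd485cc, d1908b1, ef78036}.
Reachable from 1e5ba41: {1e5ba41, 958d694, aeb48fc}.
In b82eb4c's history but not 1e5ba41's: {24c6668, b82eb4c, cd485cc, d1908b1, ef78036} — 5 commits.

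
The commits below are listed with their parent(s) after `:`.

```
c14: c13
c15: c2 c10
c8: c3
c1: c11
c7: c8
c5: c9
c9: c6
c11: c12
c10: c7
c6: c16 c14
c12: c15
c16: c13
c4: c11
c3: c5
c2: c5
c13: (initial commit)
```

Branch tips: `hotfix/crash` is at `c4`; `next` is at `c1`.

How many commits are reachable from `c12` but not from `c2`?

Reachable from c12: {c10, c12, c13, c14, c15, c16, c2, c3, c5, c6, c7, c8, c9}.
Reachable from c2: {c13, c14, c16, c2, c5, c6, c9}.
In c12's history but not c2's: {c10, c12, c15, c3, c7, c8} — 6 commits.

6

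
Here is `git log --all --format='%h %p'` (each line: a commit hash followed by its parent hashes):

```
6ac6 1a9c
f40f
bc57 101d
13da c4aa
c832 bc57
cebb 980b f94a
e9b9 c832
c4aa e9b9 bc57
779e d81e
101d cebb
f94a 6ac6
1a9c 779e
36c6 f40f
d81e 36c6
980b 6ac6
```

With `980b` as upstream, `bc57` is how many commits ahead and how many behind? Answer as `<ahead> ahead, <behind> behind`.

Reachable from bc57: {101d, 1a9c, 36c6, 6ac6, 779e, 980b, bc57, cebb, d81e, f40f, f94a}.
Reachable from 980b: {1a9c, 36c6, 6ac6, 779e, 980b, d81e, f40f}.
Only in bc57's history (ahead): {101d, bc57, cebb, f94a} — 4.
Only in 980b's history (behind): {} — 0.

4 ahead, 0 behind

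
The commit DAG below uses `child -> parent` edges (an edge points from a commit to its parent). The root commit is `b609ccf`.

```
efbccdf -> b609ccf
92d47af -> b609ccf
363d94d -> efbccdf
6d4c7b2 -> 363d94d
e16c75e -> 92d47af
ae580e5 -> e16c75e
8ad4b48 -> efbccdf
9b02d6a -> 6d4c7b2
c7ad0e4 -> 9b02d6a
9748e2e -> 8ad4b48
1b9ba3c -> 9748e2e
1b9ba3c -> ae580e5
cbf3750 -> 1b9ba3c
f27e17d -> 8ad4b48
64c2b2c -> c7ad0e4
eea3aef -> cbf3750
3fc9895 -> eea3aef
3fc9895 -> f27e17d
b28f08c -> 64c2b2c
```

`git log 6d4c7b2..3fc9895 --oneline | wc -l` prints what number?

10

Reachable from 3fc9895: {1b9ba3c, 3fc9895, 8ad4b48, 92d47af, 9748e2e, ae580e5, b609ccf, cbf3750, e16c75e, eea3aef, efbccdf, f27e17d}.
Reachable from 6d4c7b2: {363d94d, 6d4c7b2, b609ccf, efbccdf}.
In 3fc9895's history but not 6d4c7b2's: {1b9ba3c, 3fc9895, 8ad4b48, 92d47af, 9748e2e, ae580e5, cbf3750, e16c75e, eea3aef, f27e17d} — 10 commits.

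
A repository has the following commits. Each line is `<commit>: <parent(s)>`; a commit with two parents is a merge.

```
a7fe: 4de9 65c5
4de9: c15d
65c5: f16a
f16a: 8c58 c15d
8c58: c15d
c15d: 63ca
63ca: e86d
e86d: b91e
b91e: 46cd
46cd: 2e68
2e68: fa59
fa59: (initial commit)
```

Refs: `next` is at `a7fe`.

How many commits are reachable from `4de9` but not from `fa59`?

Reachable from 4de9: {2e68, 46cd, 4de9, 63ca, b91e, c15d, e86d, fa59}.
Reachable from fa59: {fa59}.
In 4de9's history but not fa59's: {2e68, 46cd, 4de9, 63ca, b91e, c15d, e86d} — 7 commits.

7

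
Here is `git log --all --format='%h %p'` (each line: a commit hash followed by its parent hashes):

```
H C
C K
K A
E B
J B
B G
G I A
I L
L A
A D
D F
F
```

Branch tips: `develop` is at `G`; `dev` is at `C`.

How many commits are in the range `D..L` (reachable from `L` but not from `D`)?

2

Reachable from L: {A, D, F, L}.
Reachable from D: {D, F}.
In L's history but not D's: {A, L} — 2 commits.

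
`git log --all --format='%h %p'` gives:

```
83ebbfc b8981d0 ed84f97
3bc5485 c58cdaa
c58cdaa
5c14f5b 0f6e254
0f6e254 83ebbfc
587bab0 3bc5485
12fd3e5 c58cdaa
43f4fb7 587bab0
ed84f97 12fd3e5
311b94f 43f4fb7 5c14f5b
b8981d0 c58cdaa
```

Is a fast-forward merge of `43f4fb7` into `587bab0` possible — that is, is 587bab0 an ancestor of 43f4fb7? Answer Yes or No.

Yes

A fast-forward from 587bab0 to 43f4fb7 is possible iff 587bab0 is an ancestor of 43f4fb7.
Ancestors of 43f4fb7: {3bc5485, 43f4fb7, 587bab0, c58cdaa}.
587bab0 is among them, so fast-forward is possible.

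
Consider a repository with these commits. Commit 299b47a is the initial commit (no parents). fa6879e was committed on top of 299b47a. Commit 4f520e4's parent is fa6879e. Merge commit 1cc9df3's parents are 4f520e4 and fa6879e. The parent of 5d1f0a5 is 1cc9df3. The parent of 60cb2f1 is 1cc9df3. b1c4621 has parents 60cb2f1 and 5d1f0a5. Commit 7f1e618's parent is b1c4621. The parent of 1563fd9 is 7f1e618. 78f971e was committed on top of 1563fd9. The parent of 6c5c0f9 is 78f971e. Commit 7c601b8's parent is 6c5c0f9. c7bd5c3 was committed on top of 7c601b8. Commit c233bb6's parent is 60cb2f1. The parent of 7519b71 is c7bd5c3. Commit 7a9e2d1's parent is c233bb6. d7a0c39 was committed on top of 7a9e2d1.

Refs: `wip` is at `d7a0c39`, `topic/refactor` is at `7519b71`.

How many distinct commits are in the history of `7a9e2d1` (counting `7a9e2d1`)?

7

Walking parent pointers from 7a9e2d1: reachable set = {1cc9df3, 299b47a, 4f520e4, 60cb2f1, 7a9e2d1, c233bb6, fa6879e}.
That is 7 commits.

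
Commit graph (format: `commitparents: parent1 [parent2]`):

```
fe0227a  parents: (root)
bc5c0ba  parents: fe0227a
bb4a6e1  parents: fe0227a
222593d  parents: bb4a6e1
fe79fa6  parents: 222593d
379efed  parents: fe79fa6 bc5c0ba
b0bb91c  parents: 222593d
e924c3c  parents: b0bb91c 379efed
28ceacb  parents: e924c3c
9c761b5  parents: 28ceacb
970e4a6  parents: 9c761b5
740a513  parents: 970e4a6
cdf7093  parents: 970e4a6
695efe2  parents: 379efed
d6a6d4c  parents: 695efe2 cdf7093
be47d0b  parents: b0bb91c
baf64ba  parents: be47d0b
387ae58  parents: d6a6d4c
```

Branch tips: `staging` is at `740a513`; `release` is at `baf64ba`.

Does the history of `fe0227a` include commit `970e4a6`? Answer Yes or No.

Ancestors of fe0227a: {fe0227a}.
970e4a6 is not in that set, so it is not an ancestor of fe0227a.

No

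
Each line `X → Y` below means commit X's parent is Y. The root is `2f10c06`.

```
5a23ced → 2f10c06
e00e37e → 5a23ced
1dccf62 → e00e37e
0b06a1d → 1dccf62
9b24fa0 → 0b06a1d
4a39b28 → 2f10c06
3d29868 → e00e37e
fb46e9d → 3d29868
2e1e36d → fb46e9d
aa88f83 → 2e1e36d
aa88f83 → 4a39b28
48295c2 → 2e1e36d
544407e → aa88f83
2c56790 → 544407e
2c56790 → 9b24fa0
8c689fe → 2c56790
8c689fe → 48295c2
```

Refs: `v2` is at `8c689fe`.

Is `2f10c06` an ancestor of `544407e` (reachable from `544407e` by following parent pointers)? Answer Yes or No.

Yes

Ancestors of 544407e (commits reachable by following parents): {2e1e36d, 2f10c06, 3d29868, 4a39b28, 544407e, 5a23ced, aa88f83, e00e37e, fb46e9d}.
2f10c06 is in that set, so it is an ancestor of 544407e.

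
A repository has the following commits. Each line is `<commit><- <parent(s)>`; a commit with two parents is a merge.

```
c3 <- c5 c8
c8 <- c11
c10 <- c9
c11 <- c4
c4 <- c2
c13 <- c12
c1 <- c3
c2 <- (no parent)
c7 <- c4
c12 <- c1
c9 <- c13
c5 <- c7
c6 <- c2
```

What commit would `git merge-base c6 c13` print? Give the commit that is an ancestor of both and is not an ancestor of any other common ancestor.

c2

Ancestors of c6: {c2, c6}.
Ancestors of c13: {c1, c11, c12, c13, c2, c3, c4, c5, c7, c8}.
Common ancestors: {c2}.
The only common ancestor is c2, so it is the merge base.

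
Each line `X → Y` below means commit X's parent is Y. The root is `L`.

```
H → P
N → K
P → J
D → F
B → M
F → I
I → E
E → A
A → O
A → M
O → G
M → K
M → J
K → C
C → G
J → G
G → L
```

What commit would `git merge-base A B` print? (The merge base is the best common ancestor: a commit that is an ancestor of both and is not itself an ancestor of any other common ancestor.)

Ancestors of A: {A, C, G, J, K, L, M, O}.
Ancestors of B: {B, C, G, J, K, L, M}.
Common ancestors: {C, G, J, K, L, M}.
Among these, M is not an ancestor of any other common ancestor — it is the merge base.

M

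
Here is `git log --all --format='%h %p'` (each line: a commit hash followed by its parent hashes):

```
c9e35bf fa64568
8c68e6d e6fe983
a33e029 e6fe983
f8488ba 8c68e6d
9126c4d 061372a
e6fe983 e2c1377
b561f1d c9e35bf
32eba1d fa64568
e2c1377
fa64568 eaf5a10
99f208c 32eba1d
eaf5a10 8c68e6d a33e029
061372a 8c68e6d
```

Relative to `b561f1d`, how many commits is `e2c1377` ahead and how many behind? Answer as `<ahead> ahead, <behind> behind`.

Reachable from e2c1377: {e2c1377}.
Reachable from b561f1d: {8c68e6d, a33e029, b561f1d, c9e35bf, e2c1377, e6fe983, eaf5a10, fa64568}.
Only in e2c1377's history (ahead): {} — 0.
Only in b561f1d's history (behind): {8c68e6d, a33e029, b561f1d, c9e35bf, e6fe983, eaf5a10, fa64568} — 7.

0 ahead, 7 behind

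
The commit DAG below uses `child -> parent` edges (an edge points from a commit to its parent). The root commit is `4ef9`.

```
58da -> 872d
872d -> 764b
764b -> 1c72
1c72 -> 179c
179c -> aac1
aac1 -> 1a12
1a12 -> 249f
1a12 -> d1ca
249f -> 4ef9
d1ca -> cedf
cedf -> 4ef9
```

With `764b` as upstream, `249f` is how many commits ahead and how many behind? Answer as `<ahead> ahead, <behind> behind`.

0 ahead, 7 behind

Reachable from 249f: {249f, 4ef9}.
Reachable from 764b: {179c, 1a12, 1c72, 249f, 4ef9, 764b, aac1, cedf, d1ca}.
Only in 249f's history (ahead): {} — 0.
Only in 764b's history (behind): {179c, 1a12, 1c72, 764b, aac1, cedf, d1ca} — 7.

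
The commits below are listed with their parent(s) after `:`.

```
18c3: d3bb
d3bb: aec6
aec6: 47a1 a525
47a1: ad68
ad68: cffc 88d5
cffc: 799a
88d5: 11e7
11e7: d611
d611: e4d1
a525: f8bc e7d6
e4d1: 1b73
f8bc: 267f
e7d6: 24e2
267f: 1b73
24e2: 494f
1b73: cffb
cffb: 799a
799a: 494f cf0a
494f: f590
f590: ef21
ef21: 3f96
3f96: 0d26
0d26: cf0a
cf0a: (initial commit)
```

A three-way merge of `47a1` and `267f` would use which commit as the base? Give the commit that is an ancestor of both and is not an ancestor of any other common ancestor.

1b73

Ancestors of 47a1: {0d26, 11e7, 1b73, 3f96, 47a1, 494f, 799a, 88d5, ad68, cf0a, cffb, cffc, d611, e4d1, ef21, f590}.
Ancestors of 267f: {0d26, 1b73, 267f, 3f96, 494f, 799a, cf0a, cffb, ef21, f590}.
Common ancestors: {0d26, 1b73, 3f96, 494f, 799a, cf0a, cffb, ef21, f590}.
Among these, 1b73 is not an ancestor of any other common ancestor — it is the merge base.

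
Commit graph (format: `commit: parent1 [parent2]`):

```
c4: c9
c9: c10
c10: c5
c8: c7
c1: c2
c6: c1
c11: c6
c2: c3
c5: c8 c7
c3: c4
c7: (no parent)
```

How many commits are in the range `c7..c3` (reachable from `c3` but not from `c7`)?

Reachable from c3: {c10, c3, c4, c5, c7, c8, c9}.
Reachable from c7: {c7}.
In c3's history but not c7's: {c10, c3, c4, c5, c8, c9} — 6 commits.

6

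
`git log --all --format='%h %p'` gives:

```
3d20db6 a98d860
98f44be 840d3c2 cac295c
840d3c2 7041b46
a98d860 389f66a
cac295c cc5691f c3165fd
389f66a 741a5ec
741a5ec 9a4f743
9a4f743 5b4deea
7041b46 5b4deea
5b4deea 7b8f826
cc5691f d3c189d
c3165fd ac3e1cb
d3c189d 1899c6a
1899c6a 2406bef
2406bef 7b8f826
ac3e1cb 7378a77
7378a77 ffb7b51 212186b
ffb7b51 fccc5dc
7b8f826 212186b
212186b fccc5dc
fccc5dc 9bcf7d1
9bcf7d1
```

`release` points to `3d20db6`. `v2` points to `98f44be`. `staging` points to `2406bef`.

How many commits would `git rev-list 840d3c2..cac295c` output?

9

Reachable from cac295c: {1899c6a, 212186b, 2406bef, 7378a77, 7b8f826, 9bcf7d1, ac3e1cb, c3165fd, cac295c, cc5691f, d3c189d, fccc5dc, ffb7b51}.
Reachable from 840d3c2: {212186b, 5b4deea, 7041b46, 7b8f826, 840d3c2, 9bcf7d1, fccc5dc}.
In cac295c's history but not 840d3c2's: {1899c6a, 2406bef, 7378a77, ac3e1cb, c3165fd, cac295c, cc5691f, d3c189d, ffb7b51} — 9 commits.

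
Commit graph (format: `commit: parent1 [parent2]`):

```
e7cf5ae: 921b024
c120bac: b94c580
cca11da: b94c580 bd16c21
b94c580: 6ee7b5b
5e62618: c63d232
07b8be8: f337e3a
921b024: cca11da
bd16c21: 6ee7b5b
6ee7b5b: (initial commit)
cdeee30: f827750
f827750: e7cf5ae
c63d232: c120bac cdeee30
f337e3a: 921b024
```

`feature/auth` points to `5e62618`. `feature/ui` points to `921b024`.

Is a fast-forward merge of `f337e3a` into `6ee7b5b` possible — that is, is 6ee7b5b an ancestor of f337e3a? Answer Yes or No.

Yes

A fast-forward from 6ee7b5b to f337e3a is possible iff 6ee7b5b is an ancestor of f337e3a.
Ancestors of f337e3a: {6ee7b5b, 921b024, b94c580, bd16c21, cca11da, f337e3a}.
6ee7b5b is among them, so fast-forward is possible.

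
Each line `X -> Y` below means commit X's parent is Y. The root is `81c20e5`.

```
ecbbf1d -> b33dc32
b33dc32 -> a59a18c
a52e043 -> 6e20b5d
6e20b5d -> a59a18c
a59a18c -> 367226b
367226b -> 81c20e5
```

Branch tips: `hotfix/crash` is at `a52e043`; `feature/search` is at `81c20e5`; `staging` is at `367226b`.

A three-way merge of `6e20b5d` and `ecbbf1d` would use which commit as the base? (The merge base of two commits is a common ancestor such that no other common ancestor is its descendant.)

a59a18c

Ancestors of 6e20b5d: {367226b, 6e20b5d, 81c20e5, a59a18c}.
Ancestors of ecbbf1d: {367226b, 81c20e5, a59a18c, b33dc32, ecbbf1d}.
Common ancestors: {367226b, 81c20e5, a59a18c}.
Among these, a59a18c is not an ancestor of any other common ancestor — it is the merge base.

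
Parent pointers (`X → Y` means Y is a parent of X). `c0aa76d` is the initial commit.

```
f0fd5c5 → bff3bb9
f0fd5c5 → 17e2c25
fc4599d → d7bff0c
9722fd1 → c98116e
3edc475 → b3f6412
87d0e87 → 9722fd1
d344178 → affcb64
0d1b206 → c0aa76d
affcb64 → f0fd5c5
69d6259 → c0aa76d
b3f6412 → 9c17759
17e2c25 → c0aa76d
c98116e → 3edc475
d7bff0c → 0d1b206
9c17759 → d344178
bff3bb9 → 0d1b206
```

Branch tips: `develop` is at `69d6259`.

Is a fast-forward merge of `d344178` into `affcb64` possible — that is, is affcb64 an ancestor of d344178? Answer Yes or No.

A fast-forward from affcb64 to d344178 is possible iff affcb64 is an ancestor of d344178.
Ancestors of d344178: {0d1b206, 17e2c25, affcb64, bff3bb9, c0aa76d, d344178, f0fd5c5}.
affcb64 is among them, so fast-forward is possible.

Yes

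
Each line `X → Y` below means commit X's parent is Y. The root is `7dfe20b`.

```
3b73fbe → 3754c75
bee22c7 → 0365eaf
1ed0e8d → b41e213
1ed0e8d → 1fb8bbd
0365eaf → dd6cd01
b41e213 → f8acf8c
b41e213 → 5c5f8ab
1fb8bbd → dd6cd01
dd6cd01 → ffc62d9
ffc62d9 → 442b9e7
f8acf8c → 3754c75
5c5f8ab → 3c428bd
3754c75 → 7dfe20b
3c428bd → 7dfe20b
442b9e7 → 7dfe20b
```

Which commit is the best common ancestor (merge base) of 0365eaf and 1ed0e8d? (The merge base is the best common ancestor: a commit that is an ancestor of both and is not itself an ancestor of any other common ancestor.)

Ancestors of 0365eaf: {0365eaf, 442b9e7, 7dfe20b, dd6cd01, ffc62d9}.
Ancestors of 1ed0e8d: {1ed0e8d, 1fb8bbd, 3754c75, 3c428bd, 442b9e7, 5c5f8ab, 7dfe20b, b41e213, dd6cd01, f8acf8c, ffc62d9}.
Common ancestors: {442b9e7, 7dfe20b, dd6cd01, ffc62d9}.
Among these, dd6cd01 is not an ancestor of any other common ancestor — it is the merge base.

dd6cd01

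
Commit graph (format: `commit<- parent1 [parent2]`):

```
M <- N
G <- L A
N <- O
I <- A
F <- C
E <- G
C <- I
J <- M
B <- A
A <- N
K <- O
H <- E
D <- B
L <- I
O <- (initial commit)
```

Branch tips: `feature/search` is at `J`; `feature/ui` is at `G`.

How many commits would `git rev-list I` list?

Walking parent pointers from I: reachable set = {A, I, N, O}.
That is 4 commits.

4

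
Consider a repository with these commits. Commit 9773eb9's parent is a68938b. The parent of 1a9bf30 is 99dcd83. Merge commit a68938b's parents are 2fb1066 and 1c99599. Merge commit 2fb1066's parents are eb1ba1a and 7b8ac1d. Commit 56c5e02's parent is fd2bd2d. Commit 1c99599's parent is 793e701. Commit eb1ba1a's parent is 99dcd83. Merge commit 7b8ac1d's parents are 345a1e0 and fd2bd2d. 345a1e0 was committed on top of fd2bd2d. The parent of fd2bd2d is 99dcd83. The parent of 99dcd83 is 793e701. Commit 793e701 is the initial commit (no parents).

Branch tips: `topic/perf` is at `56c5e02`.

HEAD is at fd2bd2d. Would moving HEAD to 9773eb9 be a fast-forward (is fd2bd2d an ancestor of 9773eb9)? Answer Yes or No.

Yes

A fast-forward from fd2bd2d to 9773eb9 is possible iff fd2bd2d is an ancestor of 9773eb9.
Ancestors of 9773eb9: {1c99599, 2fb1066, 345a1e0, 793e701, 7b8ac1d, 9773eb9, 99dcd83, a68938b, eb1ba1a, fd2bd2d}.
fd2bd2d is among them, so fast-forward is possible.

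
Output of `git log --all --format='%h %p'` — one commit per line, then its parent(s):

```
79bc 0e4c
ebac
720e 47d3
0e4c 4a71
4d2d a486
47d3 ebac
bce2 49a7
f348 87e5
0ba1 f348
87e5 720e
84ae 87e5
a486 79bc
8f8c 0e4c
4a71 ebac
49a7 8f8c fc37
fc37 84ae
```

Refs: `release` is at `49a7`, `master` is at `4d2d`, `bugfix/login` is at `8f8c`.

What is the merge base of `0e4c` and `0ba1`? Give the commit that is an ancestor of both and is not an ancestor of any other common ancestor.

ebac

Ancestors of 0e4c: {0e4c, 4a71, ebac}.
Ancestors of 0ba1: {0ba1, 47d3, 720e, 87e5, ebac, f348}.
Common ancestors: {ebac}.
The only common ancestor is ebac, so it is the merge base.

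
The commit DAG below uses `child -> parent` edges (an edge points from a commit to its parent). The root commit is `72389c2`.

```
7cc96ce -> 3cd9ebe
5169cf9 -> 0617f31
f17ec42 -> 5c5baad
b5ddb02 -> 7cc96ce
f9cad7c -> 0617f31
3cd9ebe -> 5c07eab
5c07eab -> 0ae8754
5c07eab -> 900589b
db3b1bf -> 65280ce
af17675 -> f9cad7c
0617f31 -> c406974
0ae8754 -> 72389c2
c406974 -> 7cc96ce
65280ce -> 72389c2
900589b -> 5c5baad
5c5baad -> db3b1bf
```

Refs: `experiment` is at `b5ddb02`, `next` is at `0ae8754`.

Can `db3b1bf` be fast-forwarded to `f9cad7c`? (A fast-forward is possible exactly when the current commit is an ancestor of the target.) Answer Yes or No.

Yes

A fast-forward from db3b1bf to f9cad7c is possible iff db3b1bf is an ancestor of f9cad7c.
Ancestors of f9cad7c: {0617f31, 0ae8754, 3cd9ebe, 5c07eab, 5c5baad, 65280ce, 72389c2, 7cc96ce, 900589b, c406974, db3b1bf, f9cad7c}.
db3b1bf is among them, so fast-forward is possible.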